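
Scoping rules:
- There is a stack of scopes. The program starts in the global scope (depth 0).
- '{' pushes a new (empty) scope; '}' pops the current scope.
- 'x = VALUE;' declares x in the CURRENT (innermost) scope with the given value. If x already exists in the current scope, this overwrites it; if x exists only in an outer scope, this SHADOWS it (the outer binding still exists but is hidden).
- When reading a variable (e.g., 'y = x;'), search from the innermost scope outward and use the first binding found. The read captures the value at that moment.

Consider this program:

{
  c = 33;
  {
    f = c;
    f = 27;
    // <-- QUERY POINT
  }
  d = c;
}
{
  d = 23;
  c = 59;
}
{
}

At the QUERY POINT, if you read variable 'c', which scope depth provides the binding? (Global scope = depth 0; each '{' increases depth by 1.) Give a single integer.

Answer: 1

Derivation:
Step 1: enter scope (depth=1)
Step 2: declare c=33 at depth 1
Step 3: enter scope (depth=2)
Step 4: declare f=(read c)=33 at depth 2
Step 5: declare f=27 at depth 2
Visible at query point: c=33 f=27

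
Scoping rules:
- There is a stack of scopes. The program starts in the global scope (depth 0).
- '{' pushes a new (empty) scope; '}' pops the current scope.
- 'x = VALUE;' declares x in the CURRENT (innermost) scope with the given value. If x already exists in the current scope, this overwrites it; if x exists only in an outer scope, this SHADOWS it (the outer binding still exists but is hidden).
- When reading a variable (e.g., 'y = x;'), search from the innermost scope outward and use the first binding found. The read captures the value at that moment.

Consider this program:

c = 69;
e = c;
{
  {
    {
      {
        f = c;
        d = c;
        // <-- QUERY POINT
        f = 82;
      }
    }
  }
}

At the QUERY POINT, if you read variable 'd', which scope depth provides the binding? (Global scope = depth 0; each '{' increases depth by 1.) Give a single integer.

Step 1: declare c=69 at depth 0
Step 2: declare e=(read c)=69 at depth 0
Step 3: enter scope (depth=1)
Step 4: enter scope (depth=2)
Step 5: enter scope (depth=3)
Step 6: enter scope (depth=4)
Step 7: declare f=(read c)=69 at depth 4
Step 8: declare d=(read c)=69 at depth 4
Visible at query point: c=69 d=69 e=69 f=69

Answer: 4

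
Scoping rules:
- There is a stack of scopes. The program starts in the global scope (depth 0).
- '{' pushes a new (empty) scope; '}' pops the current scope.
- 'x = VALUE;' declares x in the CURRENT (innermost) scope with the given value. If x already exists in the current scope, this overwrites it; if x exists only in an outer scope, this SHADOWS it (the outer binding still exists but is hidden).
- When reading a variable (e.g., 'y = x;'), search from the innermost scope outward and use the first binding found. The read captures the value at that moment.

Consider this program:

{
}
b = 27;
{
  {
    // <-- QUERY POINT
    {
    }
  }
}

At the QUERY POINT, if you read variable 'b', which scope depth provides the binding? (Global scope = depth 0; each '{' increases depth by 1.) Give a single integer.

Answer: 0

Derivation:
Step 1: enter scope (depth=1)
Step 2: exit scope (depth=0)
Step 3: declare b=27 at depth 0
Step 4: enter scope (depth=1)
Step 5: enter scope (depth=2)
Visible at query point: b=27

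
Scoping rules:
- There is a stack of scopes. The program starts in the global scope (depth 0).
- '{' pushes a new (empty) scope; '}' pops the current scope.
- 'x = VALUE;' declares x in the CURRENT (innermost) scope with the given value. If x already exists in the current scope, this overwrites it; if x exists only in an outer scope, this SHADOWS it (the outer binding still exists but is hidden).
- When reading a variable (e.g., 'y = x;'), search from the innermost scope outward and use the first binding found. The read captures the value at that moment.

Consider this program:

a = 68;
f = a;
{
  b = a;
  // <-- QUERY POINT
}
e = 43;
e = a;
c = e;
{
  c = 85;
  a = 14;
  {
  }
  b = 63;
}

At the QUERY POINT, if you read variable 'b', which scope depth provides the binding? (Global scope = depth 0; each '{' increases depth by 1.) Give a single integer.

Answer: 1

Derivation:
Step 1: declare a=68 at depth 0
Step 2: declare f=(read a)=68 at depth 0
Step 3: enter scope (depth=1)
Step 4: declare b=(read a)=68 at depth 1
Visible at query point: a=68 b=68 f=68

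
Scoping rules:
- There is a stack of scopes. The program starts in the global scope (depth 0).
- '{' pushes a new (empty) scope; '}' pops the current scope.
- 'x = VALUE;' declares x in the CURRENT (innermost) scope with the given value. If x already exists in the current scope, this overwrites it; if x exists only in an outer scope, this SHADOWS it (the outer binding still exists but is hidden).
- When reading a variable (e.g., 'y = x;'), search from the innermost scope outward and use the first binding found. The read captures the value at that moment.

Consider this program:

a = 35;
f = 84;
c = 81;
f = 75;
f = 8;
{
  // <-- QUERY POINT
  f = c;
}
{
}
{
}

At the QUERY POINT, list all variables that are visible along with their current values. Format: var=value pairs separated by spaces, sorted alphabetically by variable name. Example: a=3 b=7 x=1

Answer: a=35 c=81 f=8

Derivation:
Step 1: declare a=35 at depth 0
Step 2: declare f=84 at depth 0
Step 3: declare c=81 at depth 0
Step 4: declare f=75 at depth 0
Step 5: declare f=8 at depth 0
Step 6: enter scope (depth=1)
Visible at query point: a=35 c=81 f=8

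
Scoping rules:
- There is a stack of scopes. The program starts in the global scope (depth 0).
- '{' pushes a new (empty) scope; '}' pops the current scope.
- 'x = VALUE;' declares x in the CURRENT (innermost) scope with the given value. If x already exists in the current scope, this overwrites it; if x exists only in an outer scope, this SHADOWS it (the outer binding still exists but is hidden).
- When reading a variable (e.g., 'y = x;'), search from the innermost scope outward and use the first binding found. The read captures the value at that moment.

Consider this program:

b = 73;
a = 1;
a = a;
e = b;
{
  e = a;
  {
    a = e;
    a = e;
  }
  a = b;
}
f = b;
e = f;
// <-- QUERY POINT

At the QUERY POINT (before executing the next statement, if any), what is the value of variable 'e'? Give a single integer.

Step 1: declare b=73 at depth 0
Step 2: declare a=1 at depth 0
Step 3: declare a=(read a)=1 at depth 0
Step 4: declare e=(read b)=73 at depth 0
Step 5: enter scope (depth=1)
Step 6: declare e=(read a)=1 at depth 1
Step 7: enter scope (depth=2)
Step 8: declare a=(read e)=1 at depth 2
Step 9: declare a=(read e)=1 at depth 2
Step 10: exit scope (depth=1)
Step 11: declare a=(read b)=73 at depth 1
Step 12: exit scope (depth=0)
Step 13: declare f=(read b)=73 at depth 0
Step 14: declare e=(read f)=73 at depth 0
Visible at query point: a=1 b=73 e=73 f=73

Answer: 73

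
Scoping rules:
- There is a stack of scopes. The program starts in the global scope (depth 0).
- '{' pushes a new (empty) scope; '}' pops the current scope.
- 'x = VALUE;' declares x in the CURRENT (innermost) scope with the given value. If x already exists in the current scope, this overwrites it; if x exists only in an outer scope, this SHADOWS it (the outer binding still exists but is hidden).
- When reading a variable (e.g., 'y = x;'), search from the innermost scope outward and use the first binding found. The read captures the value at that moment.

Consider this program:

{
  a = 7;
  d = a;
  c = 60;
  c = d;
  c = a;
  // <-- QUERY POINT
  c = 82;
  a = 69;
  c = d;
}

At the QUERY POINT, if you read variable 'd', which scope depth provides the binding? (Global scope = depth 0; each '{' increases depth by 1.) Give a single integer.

Answer: 1

Derivation:
Step 1: enter scope (depth=1)
Step 2: declare a=7 at depth 1
Step 3: declare d=(read a)=7 at depth 1
Step 4: declare c=60 at depth 1
Step 5: declare c=(read d)=7 at depth 1
Step 6: declare c=(read a)=7 at depth 1
Visible at query point: a=7 c=7 d=7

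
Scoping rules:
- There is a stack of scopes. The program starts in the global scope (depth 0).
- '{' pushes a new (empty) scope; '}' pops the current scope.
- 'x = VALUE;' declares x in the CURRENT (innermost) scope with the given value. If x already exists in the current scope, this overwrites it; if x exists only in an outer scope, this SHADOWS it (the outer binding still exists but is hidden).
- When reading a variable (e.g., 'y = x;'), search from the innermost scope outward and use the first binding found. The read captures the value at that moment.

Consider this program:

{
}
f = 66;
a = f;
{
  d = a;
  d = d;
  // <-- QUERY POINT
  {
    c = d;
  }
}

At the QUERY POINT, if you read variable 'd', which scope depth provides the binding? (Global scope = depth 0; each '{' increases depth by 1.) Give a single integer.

Answer: 1

Derivation:
Step 1: enter scope (depth=1)
Step 2: exit scope (depth=0)
Step 3: declare f=66 at depth 0
Step 4: declare a=(read f)=66 at depth 0
Step 5: enter scope (depth=1)
Step 6: declare d=(read a)=66 at depth 1
Step 7: declare d=(read d)=66 at depth 1
Visible at query point: a=66 d=66 f=66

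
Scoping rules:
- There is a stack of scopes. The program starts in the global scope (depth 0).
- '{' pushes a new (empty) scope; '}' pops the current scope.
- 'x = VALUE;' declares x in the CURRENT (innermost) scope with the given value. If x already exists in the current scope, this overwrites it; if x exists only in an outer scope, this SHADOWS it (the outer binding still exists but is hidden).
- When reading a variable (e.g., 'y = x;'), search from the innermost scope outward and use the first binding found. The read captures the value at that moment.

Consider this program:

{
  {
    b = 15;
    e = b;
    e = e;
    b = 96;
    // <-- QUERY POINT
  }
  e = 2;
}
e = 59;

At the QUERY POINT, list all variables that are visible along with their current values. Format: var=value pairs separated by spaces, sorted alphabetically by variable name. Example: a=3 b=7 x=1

Answer: b=96 e=15

Derivation:
Step 1: enter scope (depth=1)
Step 2: enter scope (depth=2)
Step 3: declare b=15 at depth 2
Step 4: declare e=(read b)=15 at depth 2
Step 5: declare e=(read e)=15 at depth 2
Step 6: declare b=96 at depth 2
Visible at query point: b=96 e=15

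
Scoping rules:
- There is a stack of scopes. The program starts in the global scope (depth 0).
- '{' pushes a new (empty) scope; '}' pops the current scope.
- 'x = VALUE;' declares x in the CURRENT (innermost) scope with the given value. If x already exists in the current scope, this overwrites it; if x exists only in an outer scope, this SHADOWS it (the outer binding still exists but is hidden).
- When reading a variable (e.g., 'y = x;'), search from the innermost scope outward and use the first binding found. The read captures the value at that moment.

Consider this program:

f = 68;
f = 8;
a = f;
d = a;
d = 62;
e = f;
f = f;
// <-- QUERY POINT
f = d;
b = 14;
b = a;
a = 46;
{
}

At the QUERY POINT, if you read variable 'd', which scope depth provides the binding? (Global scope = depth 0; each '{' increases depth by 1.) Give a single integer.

Answer: 0

Derivation:
Step 1: declare f=68 at depth 0
Step 2: declare f=8 at depth 0
Step 3: declare a=(read f)=8 at depth 0
Step 4: declare d=(read a)=8 at depth 0
Step 5: declare d=62 at depth 0
Step 6: declare e=(read f)=8 at depth 0
Step 7: declare f=(read f)=8 at depth 0
Visible at query point: a=8 d=62 e=8 f=8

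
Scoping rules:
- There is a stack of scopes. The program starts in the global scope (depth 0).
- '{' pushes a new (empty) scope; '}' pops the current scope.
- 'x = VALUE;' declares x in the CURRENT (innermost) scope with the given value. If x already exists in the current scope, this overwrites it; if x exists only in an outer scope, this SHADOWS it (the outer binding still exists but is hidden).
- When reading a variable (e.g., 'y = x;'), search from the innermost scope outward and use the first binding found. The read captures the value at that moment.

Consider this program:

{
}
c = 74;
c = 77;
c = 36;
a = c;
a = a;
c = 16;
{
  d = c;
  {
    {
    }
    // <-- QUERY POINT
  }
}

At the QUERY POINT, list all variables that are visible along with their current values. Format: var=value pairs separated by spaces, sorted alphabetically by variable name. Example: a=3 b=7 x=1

Answer: a=36 c=16 d=16

Derivation:
Step 1: enter scope (depth=1)
Step 2: exit scope (depth=0)
Step 3: declare c=74 at depth 0
Step 4: declare c=77 at depth 0
Step 5: declare c=36 at depth 0
Step 6: declare a=(read c)=36 at depth 0
Step 7: declare a=(read a)=36 at depth 0
Step 8: declare c=16 at depth 0
Step 9: enter scope (depth=1)
Step 10: declare d=(read c)=16 at depth 1
Step 11: enter scope (depth=2)
Step 12: enter scope (depth=3)
Step 13: exit scope (depth=2)
Visible at query point: a=36 c=16 d=16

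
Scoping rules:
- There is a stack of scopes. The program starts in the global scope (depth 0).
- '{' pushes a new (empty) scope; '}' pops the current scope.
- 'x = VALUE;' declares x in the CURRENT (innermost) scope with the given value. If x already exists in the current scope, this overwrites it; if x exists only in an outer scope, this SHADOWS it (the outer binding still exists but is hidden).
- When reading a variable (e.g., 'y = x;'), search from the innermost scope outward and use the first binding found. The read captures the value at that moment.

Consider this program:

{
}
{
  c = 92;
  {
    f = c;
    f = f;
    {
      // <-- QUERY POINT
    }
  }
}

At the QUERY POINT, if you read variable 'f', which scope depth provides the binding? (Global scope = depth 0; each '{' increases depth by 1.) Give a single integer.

Step 1: enter scope (depth=1)
Step 2: exit scope (depth=0)
Step 3: enter scope (depth=1)
Step 4: declare c=92 at depth 1
Step 5: enter scope (depth=2)
Step 6: declare f=(read c)=92 at depth 2
Step 7: declare f=(read f)=92 at depth 2
Step 8: enter scope (depth=3)
Visible at query point: c=92 f=92

Answer: 2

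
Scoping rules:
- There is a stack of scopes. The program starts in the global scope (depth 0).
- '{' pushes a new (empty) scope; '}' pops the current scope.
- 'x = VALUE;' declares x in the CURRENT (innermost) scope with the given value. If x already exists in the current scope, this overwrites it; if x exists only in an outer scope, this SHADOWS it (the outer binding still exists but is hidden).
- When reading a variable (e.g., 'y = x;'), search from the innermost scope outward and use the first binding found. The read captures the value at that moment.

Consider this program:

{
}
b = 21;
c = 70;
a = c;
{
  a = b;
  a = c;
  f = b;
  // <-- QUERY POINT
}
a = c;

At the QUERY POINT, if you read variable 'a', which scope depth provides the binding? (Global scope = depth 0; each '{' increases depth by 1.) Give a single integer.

Answer: 1

Derivation:
Step 1: enter scope (depth=1)
Step 2: exit scope (depth=0)
Step 3: declare b=21 at depth 0
Step 4: declare c=70 at depth 0
Step 5: declare a=(read c)=70 at depth 0
Step 6: enter scope (depth=1)
Step 7: declare a=(read b)=21 at depth 1
Step 8: declare a=(read c)=70 at depth 1
Step 9: declare f=(read b)=21 at depth 1
Visible at query point: a=70 b=21 c=70 f=21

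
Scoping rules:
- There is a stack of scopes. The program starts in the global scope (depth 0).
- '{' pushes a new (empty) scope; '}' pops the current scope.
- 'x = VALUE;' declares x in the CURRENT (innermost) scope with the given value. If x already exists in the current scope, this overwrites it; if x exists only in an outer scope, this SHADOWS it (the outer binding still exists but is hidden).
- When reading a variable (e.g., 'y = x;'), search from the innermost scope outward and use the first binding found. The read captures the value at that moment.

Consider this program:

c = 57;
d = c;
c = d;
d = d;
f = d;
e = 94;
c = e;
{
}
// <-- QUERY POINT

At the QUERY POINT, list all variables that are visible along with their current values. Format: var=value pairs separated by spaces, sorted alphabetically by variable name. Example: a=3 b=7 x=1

Step 1: declare c=57 at depth 0
Step 2: declare d=(read c)=57 at depth 0
Step 3: declare c=(read d)=57 at depth 0
Step 4: declare d=(read d)=57 at depth 0
Step 5: declare f=(read d)=57 at depth 0
Step 6: declare e=94 at depth 0
Step 7: declare c=(read e)=94 at depth 0
Step 8: enter scope (depth=1)
Step 9: exit scope (depth=0)
Visible at query point: c=94 d=57 e=94 f=57

Answer: c=94 d=57 e=94 f=57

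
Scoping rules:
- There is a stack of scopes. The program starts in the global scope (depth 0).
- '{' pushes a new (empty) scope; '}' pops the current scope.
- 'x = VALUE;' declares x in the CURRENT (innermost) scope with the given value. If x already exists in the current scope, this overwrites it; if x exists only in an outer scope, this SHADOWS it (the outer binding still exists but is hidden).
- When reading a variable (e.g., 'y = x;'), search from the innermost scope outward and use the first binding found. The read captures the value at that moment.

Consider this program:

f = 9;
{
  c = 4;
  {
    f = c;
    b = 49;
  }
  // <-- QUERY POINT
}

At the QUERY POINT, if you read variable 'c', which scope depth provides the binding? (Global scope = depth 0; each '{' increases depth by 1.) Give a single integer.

Answer: 1

Derivation:
Step 1: declare f=9 at depth 0
Step 2: enter scope (depth=1)
Step 3: declare c=4 at depth 1
Step 4: enter scope (depth=2)
Step 5: declare f=(read c)=4 at depth 2
Step 6: declare b=49 at depth 2
Step 7: exit scope (depth=1)
Visible at query point: c=4 f=9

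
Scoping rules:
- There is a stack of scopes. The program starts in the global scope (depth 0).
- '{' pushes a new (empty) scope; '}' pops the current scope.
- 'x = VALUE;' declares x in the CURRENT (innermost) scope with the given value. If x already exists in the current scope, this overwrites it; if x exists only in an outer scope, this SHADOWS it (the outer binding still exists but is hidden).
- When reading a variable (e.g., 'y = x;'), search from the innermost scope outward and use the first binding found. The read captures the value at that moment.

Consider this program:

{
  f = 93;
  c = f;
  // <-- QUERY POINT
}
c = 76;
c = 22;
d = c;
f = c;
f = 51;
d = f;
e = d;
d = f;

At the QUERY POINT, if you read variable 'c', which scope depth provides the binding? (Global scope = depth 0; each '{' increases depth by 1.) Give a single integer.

Answer: 1

Derivation:
Step 1: enter scope (depth=1)
Step 2: declare f=93 at depth 1
Step 3: declare c=(read f)=93 at depth 1
Visible at query point: c=93 f=93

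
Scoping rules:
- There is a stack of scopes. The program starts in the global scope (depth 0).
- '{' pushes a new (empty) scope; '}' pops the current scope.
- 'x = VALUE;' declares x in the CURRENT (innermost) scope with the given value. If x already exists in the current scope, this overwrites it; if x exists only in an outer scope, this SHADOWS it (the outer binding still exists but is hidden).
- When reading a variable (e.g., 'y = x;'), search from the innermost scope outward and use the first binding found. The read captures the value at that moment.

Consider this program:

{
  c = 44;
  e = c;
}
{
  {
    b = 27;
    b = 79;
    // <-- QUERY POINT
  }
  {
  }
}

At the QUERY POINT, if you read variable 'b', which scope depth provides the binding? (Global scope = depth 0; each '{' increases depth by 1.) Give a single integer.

Step 1: enter scope (depth=1)
Step 2: declare c=44 at depth 1
Step 3: declare e=(read c)=44 at depth 1
Step 4: exit scope (depth=0)
Step 5: enter scope (depth=1)
Step 6: enter scope (depth=2)
Step 7: declare b=27 at depth 2
Step 8: declare b=79 at depth 2
Visible at query point: b=79

Answer: 2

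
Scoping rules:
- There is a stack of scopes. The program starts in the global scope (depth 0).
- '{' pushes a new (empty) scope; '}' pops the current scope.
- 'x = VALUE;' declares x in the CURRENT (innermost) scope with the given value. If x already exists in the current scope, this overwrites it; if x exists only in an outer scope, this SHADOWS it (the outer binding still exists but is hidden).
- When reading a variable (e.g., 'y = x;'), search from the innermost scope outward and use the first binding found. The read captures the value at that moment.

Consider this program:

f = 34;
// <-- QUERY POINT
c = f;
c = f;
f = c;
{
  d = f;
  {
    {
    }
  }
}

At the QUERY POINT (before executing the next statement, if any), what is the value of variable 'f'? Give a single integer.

Step 1: declare f=34 at depth 0
Visible at query point: f=34

Answer: 34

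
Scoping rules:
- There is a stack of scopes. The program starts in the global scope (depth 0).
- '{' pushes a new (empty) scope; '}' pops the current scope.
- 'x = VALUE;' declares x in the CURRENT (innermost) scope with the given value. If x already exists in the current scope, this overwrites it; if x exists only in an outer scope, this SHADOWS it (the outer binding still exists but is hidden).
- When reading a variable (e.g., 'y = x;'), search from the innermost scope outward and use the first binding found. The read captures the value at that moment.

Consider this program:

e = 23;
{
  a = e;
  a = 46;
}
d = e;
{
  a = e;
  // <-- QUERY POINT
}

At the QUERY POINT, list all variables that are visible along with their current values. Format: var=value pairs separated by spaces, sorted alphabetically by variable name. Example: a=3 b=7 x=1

Step 1: declare e=23 at depth 0
Step 2: enter scope (depth=1)
Step 3: declare a=(read e)=23 at depth 1
Step 4: declare a=46 at depth 1
Step 5: exit scope (depth=0)
Step 6: declare d=(read e)=23 at depth 0
Step 7: enter scope (depth=1)
Step 8: declare a=(read e)=23 at depth 1
Visible at query point: a=23 d=23 e=23

Answer: a=23 d=23 e=23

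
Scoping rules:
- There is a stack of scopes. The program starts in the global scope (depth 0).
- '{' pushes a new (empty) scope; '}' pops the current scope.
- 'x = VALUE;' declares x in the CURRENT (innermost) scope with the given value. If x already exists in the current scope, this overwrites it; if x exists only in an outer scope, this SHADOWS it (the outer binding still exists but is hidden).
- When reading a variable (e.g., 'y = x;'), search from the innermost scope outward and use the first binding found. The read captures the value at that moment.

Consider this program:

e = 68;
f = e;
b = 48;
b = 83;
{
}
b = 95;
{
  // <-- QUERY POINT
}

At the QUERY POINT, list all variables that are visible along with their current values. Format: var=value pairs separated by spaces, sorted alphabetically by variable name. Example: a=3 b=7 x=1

Step 1: declare e=68 at depth 0
Step 2: declare f=(read e)=68 at depth 0
Step 3: declare b=48 at depth 0
Step 4: declare b=83 at depth 0
Step 5: enter scope (depth=1)
Step 6: exit scope (depth=0)
Step 7: declare b=95 at depth 0
Step 8: enter scope (depth=1)
Visible at query point: b=95 e=68 f=68

Answer: b=95 e=68 f=68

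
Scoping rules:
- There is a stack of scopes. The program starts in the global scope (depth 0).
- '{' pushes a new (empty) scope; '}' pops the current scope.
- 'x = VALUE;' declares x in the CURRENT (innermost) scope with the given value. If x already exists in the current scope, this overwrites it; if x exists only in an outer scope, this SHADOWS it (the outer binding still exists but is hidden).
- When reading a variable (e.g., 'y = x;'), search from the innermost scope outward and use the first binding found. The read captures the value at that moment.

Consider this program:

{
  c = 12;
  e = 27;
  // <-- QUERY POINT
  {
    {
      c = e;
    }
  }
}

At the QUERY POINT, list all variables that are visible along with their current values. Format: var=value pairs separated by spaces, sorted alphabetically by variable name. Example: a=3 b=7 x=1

Answer: c=12 e=27

Derivation:
Step 1: enter scope (depth=1)
Step 2: declare c=12 at depth 1
Step 3: declare e=27 at depth 1
Visible at query point: c=12 e=27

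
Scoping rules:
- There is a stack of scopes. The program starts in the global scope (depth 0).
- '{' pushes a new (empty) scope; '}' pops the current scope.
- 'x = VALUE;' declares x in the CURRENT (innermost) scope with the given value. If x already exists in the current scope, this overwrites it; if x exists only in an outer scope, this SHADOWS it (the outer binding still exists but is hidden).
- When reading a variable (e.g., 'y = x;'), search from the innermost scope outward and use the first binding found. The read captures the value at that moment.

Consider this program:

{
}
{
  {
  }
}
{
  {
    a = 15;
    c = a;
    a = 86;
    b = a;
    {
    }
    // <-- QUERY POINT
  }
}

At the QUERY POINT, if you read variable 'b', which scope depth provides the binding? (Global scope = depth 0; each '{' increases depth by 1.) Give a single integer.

Step 1: enter scope (depth=1)
Step 2: exit scope (depth=0)
Step 3: enter scope (depth=1)
Step 4: enter scope (depth=2)
Step 5: exit scope (depth=1)
Step 6: exit scope (depth=0)
Step 7: enter scope (depth=1)
Step 8: enter scope (depth=2)
Step 9: declare a=15 at depth 2
Step 10: declare c=(read a)=15 at depth 2
Step 11: declare a=86 at depth 2
Step 12: declare b=(read a)=86 at depth 2
Step 13: enter scope (depth=3)
Step 14: exit scope (depth=2)
Visible at query point: a=86 b=86 c=15

Answer: 2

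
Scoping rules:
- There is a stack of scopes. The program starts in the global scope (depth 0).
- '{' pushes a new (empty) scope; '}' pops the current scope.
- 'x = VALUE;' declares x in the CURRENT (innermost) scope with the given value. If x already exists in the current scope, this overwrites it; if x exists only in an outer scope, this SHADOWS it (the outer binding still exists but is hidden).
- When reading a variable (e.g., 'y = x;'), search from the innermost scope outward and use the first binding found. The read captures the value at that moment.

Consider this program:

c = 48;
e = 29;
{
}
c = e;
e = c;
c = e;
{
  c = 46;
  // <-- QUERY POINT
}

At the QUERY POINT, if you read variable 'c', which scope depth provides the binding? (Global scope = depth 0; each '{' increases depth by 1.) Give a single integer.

Answer: 1

Derivation:
Step 1: declare c=48 at depth 0
Step 2: declare e=29 at depth 0
Step 3: enter scope (depth=1)
Step 4: exit scope (depth=0)
Step 5: declare c=(read e)=29 at depth 0
Step 6: declare e=(read c)=29 at depth 0
Step 7: declare c=(read e)=29 at depth 0
Step 8: enter scope (depth=1)
Step 9: declare c=46 at depth 1
Visible at query point: c=46 e=29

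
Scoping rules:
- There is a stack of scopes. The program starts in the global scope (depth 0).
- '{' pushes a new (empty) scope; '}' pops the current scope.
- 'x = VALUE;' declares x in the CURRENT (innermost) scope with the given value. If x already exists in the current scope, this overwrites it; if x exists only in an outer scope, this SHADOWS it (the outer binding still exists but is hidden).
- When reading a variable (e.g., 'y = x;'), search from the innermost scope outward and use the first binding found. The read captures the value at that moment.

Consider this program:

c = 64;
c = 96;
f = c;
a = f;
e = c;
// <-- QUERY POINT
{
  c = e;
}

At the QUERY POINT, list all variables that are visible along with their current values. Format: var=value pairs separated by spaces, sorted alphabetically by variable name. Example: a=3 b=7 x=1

Answer: a=96 c=96 e=96 f=96

Derivation:
Step 1: declare c=64 at depth 0
Step 2: declare c=96 at depth 0
Step 3: declare f=(read c)=96 at depth 0
Step 4: declare a=(read f)=96 at depth 0
Step 5: declare e=(read c)=96 at depth 0
Visible at query point: a=96 c=96 e=96 f=96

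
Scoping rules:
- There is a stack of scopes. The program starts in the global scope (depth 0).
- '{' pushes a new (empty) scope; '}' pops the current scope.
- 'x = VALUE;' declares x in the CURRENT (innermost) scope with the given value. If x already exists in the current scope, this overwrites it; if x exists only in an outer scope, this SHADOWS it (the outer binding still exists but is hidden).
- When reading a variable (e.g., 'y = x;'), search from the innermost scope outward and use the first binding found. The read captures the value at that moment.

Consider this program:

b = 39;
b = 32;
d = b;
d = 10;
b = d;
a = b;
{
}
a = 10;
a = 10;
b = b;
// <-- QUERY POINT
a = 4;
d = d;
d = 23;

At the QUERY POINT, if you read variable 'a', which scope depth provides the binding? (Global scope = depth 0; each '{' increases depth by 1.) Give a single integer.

Answer: 0

Derivation:
Step 1: declare b=39 at depth 0
Step 2: declare b=32 at depth 0
Step 3: declare d=(read b)=32 at depth 0
Step 4: declare d=10 at depth 0
Step 5: declare b=(read d)=10 at depth 0
Step 6: declare a=(read b)=10 at depth 0
Step 7: enter scope (depth=1)
Step 8: exit scope (depth=0)
Step 9: declare a=10 at depth 0
Step 10: declare a=10 at depth 0
Step 11: declare b=(read b)=10 at depth 0
Visible at query point: a=10 b=10 d=10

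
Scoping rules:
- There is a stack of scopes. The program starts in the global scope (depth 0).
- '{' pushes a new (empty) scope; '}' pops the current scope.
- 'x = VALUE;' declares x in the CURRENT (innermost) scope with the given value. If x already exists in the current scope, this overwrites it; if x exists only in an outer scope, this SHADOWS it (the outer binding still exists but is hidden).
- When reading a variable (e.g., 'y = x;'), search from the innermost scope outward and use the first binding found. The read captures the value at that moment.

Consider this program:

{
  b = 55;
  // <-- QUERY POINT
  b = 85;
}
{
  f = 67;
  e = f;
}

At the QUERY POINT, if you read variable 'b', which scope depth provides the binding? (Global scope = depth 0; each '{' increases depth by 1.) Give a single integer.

Step 1: enter scope (depth=1)
Step 2: declare b=55 at depth 1
Visible at query point: b=55

Answer: 1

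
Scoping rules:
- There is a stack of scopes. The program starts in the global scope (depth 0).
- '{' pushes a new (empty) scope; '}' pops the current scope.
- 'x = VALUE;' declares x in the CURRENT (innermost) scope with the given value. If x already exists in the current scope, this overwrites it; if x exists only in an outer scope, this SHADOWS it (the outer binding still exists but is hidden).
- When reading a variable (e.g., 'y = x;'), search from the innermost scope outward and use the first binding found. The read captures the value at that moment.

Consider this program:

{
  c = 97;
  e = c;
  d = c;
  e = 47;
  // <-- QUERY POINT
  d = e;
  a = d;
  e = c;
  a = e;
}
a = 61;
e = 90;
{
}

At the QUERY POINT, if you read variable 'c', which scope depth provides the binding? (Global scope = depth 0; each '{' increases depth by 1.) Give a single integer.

Step 1: enter scope (depth=1)
Step 2: declare c=97 at depth 1
Step 3: declare e=(read c)=97 at depth 1
Step 4: declare d=(read c)=97 at depth 1
Step 5: declare e=47 at depth 1
Visible at query point: c=97 d=97 e=47

Answer: 1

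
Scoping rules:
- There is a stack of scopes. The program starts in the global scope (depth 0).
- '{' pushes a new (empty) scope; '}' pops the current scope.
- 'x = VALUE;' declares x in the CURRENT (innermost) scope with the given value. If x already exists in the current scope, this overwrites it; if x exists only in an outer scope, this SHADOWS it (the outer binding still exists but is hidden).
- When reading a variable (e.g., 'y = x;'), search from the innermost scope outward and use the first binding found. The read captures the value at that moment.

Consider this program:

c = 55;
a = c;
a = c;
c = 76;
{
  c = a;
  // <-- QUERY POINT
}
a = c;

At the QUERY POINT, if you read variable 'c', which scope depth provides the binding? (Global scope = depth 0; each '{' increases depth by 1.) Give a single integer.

Step 1: declare c=55 at depth 0
Step 2: declare a=(read c)=55 at depth 0
Step 3: declare a=(read c)=55 at depth 0
Step 4: declare c=76 at depth 0
Step 5: enter scope (depth=1)
Step 6: declare c=(read a)=55 at depth 1
Visible at query point: a=55 c=55

Answer: 1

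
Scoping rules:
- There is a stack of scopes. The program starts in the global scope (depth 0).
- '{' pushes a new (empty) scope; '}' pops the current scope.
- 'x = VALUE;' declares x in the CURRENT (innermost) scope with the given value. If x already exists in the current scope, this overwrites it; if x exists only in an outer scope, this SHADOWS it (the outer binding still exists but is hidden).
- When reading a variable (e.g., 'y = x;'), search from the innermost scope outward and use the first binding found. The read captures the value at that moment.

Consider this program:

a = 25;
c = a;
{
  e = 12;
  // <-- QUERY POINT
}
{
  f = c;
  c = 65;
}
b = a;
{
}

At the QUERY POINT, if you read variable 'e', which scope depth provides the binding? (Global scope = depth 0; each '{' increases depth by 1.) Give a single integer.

Answer: 1

Derivation:
Step 1: declare a=25 at depth 0
Step 2: declare c=(read a)=25 at depth 0
Step 3: enter scope (depth=1)
Step 4: declare e=12 at depth 1
Visible at query point: a=25 c=25 e=12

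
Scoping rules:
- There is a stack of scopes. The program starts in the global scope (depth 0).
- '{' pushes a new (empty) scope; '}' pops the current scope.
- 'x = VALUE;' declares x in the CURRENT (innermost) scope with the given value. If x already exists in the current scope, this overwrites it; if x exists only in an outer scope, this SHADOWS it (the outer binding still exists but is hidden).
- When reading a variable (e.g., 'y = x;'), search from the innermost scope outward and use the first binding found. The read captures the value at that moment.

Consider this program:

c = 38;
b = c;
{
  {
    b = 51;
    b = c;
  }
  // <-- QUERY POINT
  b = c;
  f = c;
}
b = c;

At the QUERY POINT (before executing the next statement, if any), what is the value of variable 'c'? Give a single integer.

Answer: 38

Derivation:
Step 1: declare c=38 at depth 0
Step 2: declare b=(read c)=38 at depth 0
Step 3: enter scope (depth=1)
Step 4: enter scope (depth=2)
Step 5: declare b=51 at depth 2
Step 6: declare b=(read c)=38 at depth 2
Step 7: exit scope (depth=1)
Visible at query point: b=38 c=38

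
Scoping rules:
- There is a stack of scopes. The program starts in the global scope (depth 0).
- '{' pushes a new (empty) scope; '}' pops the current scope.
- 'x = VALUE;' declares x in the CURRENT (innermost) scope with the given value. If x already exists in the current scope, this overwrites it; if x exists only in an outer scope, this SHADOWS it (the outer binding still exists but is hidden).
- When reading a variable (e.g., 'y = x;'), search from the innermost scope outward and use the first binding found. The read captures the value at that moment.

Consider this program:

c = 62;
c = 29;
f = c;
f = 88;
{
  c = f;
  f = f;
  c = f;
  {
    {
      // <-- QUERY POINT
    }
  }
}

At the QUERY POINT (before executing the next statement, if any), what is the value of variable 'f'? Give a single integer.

Step 1: declare c=62 at depth 0
Step 2: declare c=29 at depth 0
Step 3: declare f=(read c)=29 at depth 0
Step 4: declare f=88 at depth 0
Step 5: enter scope (depth=1)
Step 6: declare c=(read f)=88 at depth 1
Step 7: declare f=(read f)=88 at depth 1
Step 8: declare c=(read f)=88 at depth 1
Step 9: enter scope (depth=2)
Step 10: enter scope (depth=3)
Visible at query point: c=88 f=88

Answer: 88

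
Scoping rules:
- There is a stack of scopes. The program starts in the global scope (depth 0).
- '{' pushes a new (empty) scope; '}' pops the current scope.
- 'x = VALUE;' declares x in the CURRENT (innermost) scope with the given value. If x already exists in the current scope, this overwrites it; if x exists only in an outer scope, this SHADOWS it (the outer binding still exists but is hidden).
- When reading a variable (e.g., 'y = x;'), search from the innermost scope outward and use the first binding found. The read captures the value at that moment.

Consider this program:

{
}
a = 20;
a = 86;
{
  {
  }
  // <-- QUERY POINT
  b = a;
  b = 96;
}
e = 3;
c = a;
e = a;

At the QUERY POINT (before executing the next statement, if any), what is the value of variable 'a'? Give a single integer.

Step 1: enter scope (depth=1)
Step 2: exit scope (depth=0)
Step 3: declare a=20 at depth 0
Step 4: declare a=86 at depth 0
Step 5: enter scope (depth=1)
Step 6: enter scope (depth=2)
Step 7: exit scope (depth=1)
Visible at query point: a=86

Answer: 86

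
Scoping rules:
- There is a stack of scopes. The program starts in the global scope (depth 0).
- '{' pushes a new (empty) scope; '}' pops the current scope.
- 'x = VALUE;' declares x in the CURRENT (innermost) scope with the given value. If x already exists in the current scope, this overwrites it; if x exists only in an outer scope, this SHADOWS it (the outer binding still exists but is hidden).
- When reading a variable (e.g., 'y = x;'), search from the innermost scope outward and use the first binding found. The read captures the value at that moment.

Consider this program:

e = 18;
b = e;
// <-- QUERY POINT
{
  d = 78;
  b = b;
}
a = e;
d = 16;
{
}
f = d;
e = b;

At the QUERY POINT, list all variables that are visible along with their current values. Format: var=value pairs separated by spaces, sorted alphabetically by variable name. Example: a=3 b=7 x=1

Step 1: declare e=18 at depth 0
Step 2: declare b=(read e)=18 at depth 0
Visible at query point: b=18 e=18

Answer: b=18 e=18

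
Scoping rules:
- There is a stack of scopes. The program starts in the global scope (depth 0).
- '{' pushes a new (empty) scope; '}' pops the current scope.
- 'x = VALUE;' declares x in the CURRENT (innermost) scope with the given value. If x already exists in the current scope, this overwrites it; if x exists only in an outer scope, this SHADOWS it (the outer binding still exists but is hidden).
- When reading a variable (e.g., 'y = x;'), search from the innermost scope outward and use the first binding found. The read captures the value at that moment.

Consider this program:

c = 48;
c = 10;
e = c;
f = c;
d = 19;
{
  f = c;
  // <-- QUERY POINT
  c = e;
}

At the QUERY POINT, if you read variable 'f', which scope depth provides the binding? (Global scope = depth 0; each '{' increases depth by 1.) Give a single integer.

Answer: 1

Derivation:
Step 1: declare c=48 at depth 0
Step 2: declare c=10 at depth 0
Step 3: declare e=(read c)=10 at depth 0
Step 4: declare f=(read c)=10 at depth 0
Step 5: declare d=19 at depth 0
Step 6: enter scope (depth=1)
Step 7: declare f=(read c)=10 at depth 1
Visible at query point: c=10 d=19 e=10 f=10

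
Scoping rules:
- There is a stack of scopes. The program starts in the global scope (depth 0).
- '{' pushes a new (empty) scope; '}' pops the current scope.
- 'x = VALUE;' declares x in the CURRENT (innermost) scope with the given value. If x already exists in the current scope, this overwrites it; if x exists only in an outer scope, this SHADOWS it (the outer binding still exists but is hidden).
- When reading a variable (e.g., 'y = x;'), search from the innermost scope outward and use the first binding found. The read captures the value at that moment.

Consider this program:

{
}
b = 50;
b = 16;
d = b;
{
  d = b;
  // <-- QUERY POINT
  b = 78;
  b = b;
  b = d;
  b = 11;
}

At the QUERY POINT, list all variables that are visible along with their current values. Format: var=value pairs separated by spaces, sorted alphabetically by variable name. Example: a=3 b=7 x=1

Answer: b=16 d=16

Derivation:
Step 1: enter scope (depth=1)
Step 2: exit scope (depth=0)
Step 3: declare b=50 at depth 0
Step 4: declare b=16 at depth 0
Step 5: declare d=(read b)=16 at depth 0
Step 6: enter scope (depth=1)
Step 7: declare d=(read b)=16 at depth 1
Visible at query point: b=16 d=16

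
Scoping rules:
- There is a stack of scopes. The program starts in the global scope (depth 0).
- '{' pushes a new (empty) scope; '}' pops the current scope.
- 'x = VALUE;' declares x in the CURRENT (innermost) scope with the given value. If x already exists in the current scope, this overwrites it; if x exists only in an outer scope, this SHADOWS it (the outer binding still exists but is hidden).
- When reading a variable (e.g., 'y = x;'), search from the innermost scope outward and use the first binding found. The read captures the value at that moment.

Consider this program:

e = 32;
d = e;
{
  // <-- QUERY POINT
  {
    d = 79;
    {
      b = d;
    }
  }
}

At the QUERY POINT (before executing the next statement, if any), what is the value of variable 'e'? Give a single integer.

Answer: 32

Derivation:
Step 1: declare e=32 at depth 0
Step 2: declare d=(read e)=32 at depth 0
Step 3: enter scope (depth=1)
Visible at query point: d=32 e=32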